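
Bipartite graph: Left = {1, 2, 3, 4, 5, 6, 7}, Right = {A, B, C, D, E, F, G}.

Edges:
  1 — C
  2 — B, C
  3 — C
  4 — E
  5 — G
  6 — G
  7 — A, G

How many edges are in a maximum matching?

A valid assignment of size 5: 1→C, 2→B, 4→E, 5→G, 7→A.
The set {1, 3, 5, 6} has only 2 neighbours ({C, G}), so by Hall's theorem at most 5 of the 7 left vertices can be matched.

5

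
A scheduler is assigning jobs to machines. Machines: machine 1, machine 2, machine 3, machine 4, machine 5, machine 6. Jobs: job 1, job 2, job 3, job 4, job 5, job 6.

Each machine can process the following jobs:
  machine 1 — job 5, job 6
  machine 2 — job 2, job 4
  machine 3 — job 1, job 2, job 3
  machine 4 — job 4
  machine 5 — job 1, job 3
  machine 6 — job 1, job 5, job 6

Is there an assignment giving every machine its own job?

For example, pair machine 1–job 5, machine 2–job 2, machine 3–job 1, machine 4–job 4, machine 5–job 3, machine 6–job 6.
Every machine is matched, so this is a perfect matching.

Yes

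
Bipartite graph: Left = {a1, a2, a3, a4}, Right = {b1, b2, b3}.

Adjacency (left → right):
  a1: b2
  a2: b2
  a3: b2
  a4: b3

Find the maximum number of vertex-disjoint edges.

2

One maximum matching: a1→b2, a4→b3.
The set {a1, a2, a3} has only 1 neighbour ({b2}), so by Hall's theorem at most 2 of the 4 left vertices can be matched.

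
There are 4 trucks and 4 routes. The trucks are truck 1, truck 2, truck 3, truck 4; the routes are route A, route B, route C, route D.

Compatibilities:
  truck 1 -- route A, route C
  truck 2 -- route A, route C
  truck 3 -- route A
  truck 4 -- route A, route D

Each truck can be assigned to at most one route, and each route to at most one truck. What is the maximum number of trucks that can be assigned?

3

A valid assignment of size 3: truck 1→route A, truck 2→route C, truck 4→route D.
The set {truck 1, truck 2, truck 3} has only 2 neighbours ({route A, route C}), so by Hall's theorem at most 3 of the 4 trucks can be matched.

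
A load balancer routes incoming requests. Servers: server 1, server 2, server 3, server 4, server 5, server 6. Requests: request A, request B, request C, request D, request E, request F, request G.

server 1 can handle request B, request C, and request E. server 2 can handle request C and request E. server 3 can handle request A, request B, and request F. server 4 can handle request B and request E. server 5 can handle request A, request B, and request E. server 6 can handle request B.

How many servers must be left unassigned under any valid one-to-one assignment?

One maximum matching: server 1-request B, server 2-request C, server 3-request F, server 4-request E, server 5-request A.
The set {server 1, server 2, server 4, server 6} has only 3 neighbours ({request B, request C, request E}), so by Hall's theorem at most 5 of the 6 servers can be matched.
That matches 5 of the 6, leaving 1 unmatched; no matching can do better.

1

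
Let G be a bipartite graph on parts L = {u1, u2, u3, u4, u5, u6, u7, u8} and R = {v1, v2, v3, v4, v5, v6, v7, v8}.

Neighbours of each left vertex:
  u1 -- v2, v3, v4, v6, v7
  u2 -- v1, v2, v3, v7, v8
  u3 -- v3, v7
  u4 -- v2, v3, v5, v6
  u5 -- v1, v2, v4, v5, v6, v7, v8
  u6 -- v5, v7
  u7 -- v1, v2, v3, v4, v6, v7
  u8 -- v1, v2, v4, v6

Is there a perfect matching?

For example, pair u1-v3, u2-v8, u3-v7, u4-v6, u5-v4, u6-v5, u7-v1, u8-v2.
All 8 left vertices are covered.

Yes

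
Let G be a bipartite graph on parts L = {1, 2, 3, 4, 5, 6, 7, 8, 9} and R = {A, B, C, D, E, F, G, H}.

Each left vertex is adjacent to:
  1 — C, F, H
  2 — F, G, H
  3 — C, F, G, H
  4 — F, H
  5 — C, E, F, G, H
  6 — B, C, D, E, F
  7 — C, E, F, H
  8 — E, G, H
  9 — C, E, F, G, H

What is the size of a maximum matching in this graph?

6

For example, pair 1→H, 2→G, 3→C, 4→F, 5→E, 6→B.
The set {1, 2, 3, 4, 5, 7, 8, 9} has only 5 neighbours ({C, E, F, G, H}), so by Hall's theorem at most 6 of the 9 left vertices can be matched.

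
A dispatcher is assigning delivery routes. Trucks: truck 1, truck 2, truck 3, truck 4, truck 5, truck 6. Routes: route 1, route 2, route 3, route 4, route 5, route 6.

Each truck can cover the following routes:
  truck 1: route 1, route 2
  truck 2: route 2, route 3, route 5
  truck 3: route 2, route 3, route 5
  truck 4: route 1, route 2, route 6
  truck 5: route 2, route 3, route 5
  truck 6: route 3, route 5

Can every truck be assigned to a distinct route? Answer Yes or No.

The set {truck 2, truck 3, truck 5, truck 6} has only 3 neighbours ({route 2, route 3, route 5}), so by Hall's theorem at most 5 of the 6 trucks can be matched.
Hence no matching covers every truck.

No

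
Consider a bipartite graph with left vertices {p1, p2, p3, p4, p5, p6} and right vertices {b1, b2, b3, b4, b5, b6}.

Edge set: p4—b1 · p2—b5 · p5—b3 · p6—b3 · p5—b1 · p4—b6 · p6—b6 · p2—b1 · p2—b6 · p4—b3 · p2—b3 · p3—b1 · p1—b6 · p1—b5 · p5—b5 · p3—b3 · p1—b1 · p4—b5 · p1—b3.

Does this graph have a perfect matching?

The set {p1, p2, p3, p4, p5, p6} has only 4 neighbours ({b1, b3, b5, b6}), so by Hall's theorem at most 4 of the 6 left vertices can be matched.
Hence no matching covers every left vertex.

No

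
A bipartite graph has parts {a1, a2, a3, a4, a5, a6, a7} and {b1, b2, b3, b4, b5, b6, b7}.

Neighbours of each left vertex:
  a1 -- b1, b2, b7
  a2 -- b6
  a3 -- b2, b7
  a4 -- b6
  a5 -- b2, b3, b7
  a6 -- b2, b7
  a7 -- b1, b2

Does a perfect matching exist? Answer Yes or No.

The set {a1, a2, a3, a4, a6, a7} has only 4 neighbours ({b1, b2, b6, b7}), so by Hall's theorem at most 5 of the 7 left vertices can be matched.
Hence no matching covers every left vertex.

No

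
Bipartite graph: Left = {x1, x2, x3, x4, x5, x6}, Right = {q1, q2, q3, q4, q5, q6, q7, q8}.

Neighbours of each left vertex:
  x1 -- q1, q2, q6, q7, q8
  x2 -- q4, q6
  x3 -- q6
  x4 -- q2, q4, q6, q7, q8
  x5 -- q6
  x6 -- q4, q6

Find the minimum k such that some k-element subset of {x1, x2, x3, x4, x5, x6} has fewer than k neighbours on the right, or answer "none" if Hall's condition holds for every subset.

2

Take S = {x3, x5}. Its neighbourhood is {q6}, so |N(S)| = 1 < |S| = 2.
No single vertex violates Hall's condition since each has at least one neighbour, so 2 is the minimum.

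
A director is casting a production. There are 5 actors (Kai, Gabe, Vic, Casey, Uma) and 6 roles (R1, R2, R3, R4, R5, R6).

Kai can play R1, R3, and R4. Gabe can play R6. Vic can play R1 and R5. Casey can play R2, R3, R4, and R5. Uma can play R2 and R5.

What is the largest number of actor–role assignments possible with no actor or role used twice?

One maximum matching: Kai→R4, Gabe→R6, Vic→R1, Casey→R3, Uma→R5.
This saturates every actor, so 5 is the maximum.

5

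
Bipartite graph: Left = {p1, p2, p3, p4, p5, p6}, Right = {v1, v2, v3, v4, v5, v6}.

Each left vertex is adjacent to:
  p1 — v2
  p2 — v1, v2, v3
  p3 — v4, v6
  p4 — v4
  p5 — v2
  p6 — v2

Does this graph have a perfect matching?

The set {p1, p5, p6} has only 1 neighbour ({v2}), so by Hall's theorem at most 4 of the 6 left vertices can be matched.
Hence no matching covers every left vertex.

No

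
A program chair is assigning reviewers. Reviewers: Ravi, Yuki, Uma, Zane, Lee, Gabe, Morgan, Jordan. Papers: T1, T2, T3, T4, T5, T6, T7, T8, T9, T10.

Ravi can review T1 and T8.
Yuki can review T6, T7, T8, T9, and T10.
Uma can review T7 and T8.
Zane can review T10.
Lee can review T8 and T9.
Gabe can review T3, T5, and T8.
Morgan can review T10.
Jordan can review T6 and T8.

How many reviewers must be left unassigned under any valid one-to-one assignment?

1

One maximum matching: Ravi→T1, Yuki→T7, Uma→T8, Zane→T10, Lee→T9, Gabe→T5, Jordan→T6.
The set {Zane, Morgan} has only 1 neighbour ({T10}), so by Hall's theorem at most 7 of the 8 reviewers can be matched.
That matches 7 of the 8, leaving 1 unmatched; no matching can do better.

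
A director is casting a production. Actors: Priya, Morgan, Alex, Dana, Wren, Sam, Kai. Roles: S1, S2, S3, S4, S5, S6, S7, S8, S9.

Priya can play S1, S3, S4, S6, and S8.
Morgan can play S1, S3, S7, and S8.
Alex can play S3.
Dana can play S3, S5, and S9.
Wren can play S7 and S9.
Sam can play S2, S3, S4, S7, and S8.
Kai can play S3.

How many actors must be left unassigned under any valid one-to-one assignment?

One maximum matching: Priya-S6, Morgan-S8, Alex-S3, Dana-S9, Wren-S7, Sam-S2.
The set {Alex, Kai} has only 1 neighbour ({S3}), so by Hall's theorem at most 6 of the 7 actors can be matched.
That matches 6 of the 7, leaving 1 unmatched; no matching can do better.

1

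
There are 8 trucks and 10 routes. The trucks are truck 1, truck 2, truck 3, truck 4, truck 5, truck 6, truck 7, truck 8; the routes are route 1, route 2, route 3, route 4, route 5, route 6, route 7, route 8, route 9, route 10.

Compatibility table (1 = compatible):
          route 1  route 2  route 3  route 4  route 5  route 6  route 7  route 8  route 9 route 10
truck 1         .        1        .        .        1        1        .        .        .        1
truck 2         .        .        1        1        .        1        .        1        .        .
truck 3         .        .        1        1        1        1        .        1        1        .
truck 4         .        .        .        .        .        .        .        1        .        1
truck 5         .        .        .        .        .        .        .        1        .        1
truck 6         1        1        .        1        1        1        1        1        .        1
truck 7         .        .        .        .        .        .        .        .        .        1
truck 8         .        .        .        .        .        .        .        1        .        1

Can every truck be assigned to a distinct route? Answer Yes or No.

The set {truck 4, truck 5, truck 7, truck 8} has only 2 neighbours ({route 10, route 8}), so by Hall's theorem at most 6 of the 8 trucks can be matched.
Hence no matching covers every truck.

No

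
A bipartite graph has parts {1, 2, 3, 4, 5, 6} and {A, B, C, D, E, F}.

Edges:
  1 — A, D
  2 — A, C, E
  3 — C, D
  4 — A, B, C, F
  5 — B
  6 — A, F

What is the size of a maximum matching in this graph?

6

A valid assignment of size 6: 1–A, 2–E, 3–D, 4–C, 5–B, 6–F.
This saturates every left vertex, so 6 is the maximum.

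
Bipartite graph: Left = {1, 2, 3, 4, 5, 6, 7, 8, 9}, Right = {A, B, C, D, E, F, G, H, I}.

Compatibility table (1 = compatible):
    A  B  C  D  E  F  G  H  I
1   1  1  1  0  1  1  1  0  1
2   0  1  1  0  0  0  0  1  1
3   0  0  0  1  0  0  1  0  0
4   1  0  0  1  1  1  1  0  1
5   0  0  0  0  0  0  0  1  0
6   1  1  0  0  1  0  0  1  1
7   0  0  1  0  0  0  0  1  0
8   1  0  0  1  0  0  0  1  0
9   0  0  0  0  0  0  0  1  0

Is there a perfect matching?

The set {5, 9} has only 1 neighbour ({H}), so by Hall's theorem at most 8 of the 9 left vertices can be matched.
Hence no matching covers every left vertex.

No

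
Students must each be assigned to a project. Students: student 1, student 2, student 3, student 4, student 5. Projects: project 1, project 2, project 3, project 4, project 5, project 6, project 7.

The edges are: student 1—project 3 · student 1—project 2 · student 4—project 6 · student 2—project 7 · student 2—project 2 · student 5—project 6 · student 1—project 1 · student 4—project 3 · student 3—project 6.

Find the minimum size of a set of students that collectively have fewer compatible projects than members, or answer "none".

2

Take S = {student 3, student 5}. Its neighbourhood is {project 6}, so |N(S)| = 1 < |S| = 2.
No single vertex violates Hall's condition since each has at least one neighbour, so 2 is the minimum.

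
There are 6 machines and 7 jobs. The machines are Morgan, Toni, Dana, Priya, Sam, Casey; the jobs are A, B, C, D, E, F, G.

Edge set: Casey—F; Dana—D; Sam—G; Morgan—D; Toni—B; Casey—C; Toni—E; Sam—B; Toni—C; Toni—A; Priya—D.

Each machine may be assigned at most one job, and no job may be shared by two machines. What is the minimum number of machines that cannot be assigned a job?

One maximum matching: Morgan→D, Toni→E, Sam→B, Casey→F.
The set {Morgan, Dana, Priya} has only 1 neighbour ({D}), so by Hall's theorem at most 4 of the 6 machines can be matched.
That matches 4 of the 6, leaving 2 unmatched; no matching can do better.

2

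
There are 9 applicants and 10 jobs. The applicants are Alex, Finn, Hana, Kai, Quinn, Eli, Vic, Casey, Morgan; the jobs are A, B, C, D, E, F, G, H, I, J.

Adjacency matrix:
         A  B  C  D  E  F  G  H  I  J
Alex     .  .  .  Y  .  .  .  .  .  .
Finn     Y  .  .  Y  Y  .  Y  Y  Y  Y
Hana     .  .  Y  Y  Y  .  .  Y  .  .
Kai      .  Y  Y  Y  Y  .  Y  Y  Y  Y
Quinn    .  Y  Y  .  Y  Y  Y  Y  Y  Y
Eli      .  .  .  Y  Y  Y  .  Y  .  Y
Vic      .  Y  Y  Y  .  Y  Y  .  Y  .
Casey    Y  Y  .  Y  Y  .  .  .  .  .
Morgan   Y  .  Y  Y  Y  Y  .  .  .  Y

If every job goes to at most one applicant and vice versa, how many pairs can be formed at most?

A valid assignment of size 9: Alex→D, Finn→A, Hana→C, Kai→I, Quinn→G, Eli→H, Vic→B, Casey→E, Morgan→J.
This saturates every applicant, so 9 is the maximum.

9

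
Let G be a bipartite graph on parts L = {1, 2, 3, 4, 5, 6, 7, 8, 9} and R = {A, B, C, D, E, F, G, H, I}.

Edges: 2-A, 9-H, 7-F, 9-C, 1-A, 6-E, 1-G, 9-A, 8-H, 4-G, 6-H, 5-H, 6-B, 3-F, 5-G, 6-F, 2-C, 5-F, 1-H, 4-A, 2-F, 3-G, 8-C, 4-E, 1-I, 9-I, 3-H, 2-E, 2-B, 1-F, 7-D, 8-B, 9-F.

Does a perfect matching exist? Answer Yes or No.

Yes

For example, pair 1–I, 2–E, 3–H, 4–G, 5–F, 6–B, 7–D, 8–C, 9–A.
Every left vertex is matched, so this is a perfect matching.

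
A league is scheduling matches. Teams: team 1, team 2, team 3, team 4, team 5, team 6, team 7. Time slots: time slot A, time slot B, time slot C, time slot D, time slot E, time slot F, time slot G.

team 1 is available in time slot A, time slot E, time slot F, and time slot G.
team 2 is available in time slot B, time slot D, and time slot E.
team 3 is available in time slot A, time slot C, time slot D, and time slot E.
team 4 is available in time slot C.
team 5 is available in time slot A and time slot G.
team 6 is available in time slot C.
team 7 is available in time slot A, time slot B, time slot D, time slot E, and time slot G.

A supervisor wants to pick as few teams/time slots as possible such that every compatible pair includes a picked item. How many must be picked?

{team 1, team 2, team 3, team 5, team 7, time slot C} is a vertex cover of size 6: every edge has an endpoint in this set.
No smaller cover exists because team 1–time slot F, team 2–time slot B, team 3–time slot D, team 4–time slot C, team 5–time slot G, team 7–time slot E is a matching of size 6, and a cover must include an endpoint of each of these disjoint edges (König's theorem).

6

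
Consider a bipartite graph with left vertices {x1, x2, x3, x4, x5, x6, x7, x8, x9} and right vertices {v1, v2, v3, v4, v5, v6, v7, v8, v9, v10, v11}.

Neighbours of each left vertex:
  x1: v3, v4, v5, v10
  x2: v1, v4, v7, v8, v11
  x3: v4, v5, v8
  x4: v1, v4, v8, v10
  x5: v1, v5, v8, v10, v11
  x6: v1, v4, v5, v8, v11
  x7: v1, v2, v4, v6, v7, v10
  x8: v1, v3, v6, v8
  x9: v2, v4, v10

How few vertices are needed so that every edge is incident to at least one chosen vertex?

9

A maximum matching has 9 edges (e.g. x1–v3, x2–v11, x3–v4, x4–v1, x5–v8, x6–v5, x7–v10, x8–v6, x9–v2).
By König's theorem the minimum vertex cover has the same size. One such cover is {x1, x2, x3, x4, x5, x6, x7, x8, x9}.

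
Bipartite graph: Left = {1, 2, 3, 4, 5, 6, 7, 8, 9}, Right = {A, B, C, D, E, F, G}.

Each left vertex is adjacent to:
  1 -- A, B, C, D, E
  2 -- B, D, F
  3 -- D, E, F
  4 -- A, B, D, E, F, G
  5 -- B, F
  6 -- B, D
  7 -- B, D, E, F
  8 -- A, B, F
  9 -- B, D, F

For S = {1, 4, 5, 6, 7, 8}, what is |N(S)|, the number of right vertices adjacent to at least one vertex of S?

The union of neighbours of {1, 4, 5, 6, 7, 8} is {A, B, C, D, E, F, G}, which has 7 elements.
Since |N(S)| = 7 ≥ |S| = 6, Hall's condition holds for this subset.

7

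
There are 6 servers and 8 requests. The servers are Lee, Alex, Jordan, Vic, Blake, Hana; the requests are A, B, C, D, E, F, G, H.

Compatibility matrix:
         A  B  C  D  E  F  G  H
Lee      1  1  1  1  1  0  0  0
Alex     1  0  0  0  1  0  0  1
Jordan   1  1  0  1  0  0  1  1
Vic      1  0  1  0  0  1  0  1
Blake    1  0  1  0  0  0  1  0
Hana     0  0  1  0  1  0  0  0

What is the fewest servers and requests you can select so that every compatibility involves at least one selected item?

The 6 edges Lee–A, Alex–H, Jordan–G, Vic–F, Blake–C, Hana–E form a matching, so any vertex cover needs at least 6 vertices (one per matched edge).
Conversely {Lee, Alex, Jordan, Vic, Blake, Hana} meets every edge and has exactly 6 vertices, so 6 is optimal.

6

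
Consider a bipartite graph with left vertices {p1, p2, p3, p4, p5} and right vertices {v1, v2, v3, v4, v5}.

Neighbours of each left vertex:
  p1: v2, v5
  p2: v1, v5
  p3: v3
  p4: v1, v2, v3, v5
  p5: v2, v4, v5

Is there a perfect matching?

Yes

One maximum matching: p1-v5, p2-v1, p3-v3, p4-v2, p5-v4.
All 5 left vertices are covered.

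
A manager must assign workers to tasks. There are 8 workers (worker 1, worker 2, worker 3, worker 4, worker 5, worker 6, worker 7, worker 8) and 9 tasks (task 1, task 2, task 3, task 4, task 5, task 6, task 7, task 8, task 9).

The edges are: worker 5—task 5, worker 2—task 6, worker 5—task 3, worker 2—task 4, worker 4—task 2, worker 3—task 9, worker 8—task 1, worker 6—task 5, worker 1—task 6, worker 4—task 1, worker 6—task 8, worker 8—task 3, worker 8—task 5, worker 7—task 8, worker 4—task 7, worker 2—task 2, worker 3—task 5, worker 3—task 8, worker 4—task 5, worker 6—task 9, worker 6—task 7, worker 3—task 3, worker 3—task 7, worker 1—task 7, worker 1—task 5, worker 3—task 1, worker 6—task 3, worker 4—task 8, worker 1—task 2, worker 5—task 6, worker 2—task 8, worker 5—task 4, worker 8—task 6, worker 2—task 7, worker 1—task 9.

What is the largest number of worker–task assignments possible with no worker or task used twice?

One maximum matching: worker 1→task 7, worker 2→task 2, worker 3→task 9, worker 4→task 1, worker 5→task 4, worker 6→task 5, worker 7→task 8, worker 8→task 6.
All 8 workers are matched, so no larger matching exists.

8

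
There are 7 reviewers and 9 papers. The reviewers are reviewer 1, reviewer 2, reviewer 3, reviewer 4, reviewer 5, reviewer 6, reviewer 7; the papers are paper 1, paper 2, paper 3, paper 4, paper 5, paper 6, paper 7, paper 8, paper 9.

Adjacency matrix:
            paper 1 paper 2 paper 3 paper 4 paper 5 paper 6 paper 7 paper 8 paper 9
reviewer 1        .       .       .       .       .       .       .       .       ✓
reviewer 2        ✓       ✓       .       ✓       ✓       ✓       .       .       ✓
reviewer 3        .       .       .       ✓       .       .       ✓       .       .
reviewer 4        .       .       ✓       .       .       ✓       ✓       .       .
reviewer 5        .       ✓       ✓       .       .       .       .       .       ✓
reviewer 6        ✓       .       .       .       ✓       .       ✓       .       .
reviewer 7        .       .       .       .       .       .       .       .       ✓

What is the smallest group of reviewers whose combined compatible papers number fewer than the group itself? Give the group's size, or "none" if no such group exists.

Take S = {reviewer 1, reviewer 7}. Its neighbourhood is {paper 9}, so |N(S)| = 1 < |S| = 2.
No single vertex violates Hall's condition since each has at least one neighbour, so 2 is the minimum.

2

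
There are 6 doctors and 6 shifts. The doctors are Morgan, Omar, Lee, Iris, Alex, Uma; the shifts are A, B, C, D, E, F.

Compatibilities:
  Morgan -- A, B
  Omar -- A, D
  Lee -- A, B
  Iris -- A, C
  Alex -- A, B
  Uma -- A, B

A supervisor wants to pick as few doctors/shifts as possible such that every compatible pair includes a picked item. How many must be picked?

{Omar, Iris, A, B} is a vertex cover of size 4: every edge has an endpoint in this set.
No smaller cover exists because Morgan–A, Omar–D, Lee–B, Iris–C is a matching of size 4, and a cover must include an endpoint of each of these disjoint edges (König's theorem).

4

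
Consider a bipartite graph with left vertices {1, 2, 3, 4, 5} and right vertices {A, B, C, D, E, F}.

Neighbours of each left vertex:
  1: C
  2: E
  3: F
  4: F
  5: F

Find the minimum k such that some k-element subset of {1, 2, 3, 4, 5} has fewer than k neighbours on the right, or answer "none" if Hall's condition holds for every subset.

2

Take S = {3, 4}. Its neighbourhood is {F}, so |N(S)| = 1 < |S| = 2.
No single vertex violates Hall's condition since each has at least one neighbour, so 2 is the minimum.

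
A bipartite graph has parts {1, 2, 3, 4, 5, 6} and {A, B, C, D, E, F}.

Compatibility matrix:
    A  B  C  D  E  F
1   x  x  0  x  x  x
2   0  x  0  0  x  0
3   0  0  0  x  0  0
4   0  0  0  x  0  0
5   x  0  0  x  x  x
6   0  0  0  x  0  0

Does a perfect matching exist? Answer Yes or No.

The set {3, 4, 6} has only 1 neighbour ({D}), so by Hall's theorem at most 4 of the 6 left vertices can be matched.
Hence no matching covers every left vertex.

No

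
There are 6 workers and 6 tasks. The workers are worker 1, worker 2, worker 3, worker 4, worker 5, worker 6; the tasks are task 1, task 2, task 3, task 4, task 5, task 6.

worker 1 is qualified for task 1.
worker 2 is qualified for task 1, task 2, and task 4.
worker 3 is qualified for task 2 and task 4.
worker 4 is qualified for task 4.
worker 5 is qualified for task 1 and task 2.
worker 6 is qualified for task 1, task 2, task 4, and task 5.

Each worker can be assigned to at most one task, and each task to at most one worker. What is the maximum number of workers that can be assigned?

4

For example, pair worker 1–task 1, worker 2–task 4, worker 3–task 2, worker 6–task 5.
The set {worker 1, worker 2, worker 3, worker 4, worker 5} has only 3 neighbours ({task 1, task 2, task 4}), so by Hall's theorem at most 4 of the 6 workers can be matched.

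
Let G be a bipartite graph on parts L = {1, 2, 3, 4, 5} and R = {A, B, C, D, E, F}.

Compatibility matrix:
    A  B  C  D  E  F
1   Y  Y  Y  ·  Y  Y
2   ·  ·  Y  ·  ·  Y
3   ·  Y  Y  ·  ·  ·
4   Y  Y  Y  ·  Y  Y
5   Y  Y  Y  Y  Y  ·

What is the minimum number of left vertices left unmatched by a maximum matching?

For example, pair 1-B, 2-F, 3-C, 4-E, 5-A.
This saturates every left vertex, so 5 is the maximum.
That matches 5 of the 5, leaving 0 unmatched; no matching can do better.

0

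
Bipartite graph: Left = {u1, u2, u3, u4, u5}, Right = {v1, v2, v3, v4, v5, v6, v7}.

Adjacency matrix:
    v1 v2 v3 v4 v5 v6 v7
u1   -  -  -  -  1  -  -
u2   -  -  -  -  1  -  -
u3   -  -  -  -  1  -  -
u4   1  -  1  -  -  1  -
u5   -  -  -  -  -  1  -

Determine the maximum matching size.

For example, pair u1→v5, u4→v1, u5→v6.
The set {u1, u2, u3} has only 1 neighbour ({v5}), so by Hall's theorem at most 3 of the 5 left vertices can be matched.

3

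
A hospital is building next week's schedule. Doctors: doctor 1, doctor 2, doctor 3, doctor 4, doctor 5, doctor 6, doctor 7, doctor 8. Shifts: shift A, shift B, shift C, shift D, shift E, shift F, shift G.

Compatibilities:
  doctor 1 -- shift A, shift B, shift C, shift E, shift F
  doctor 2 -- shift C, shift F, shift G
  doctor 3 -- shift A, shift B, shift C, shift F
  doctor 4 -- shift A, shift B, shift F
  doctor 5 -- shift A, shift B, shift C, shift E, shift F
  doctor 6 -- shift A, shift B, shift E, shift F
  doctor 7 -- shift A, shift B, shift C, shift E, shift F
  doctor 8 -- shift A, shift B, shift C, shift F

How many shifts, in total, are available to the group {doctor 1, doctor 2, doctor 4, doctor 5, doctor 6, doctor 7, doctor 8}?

6

The union of neighbours of {doctor 1, doctor 2, doctor 4, doctor 5, doctor 6, doctor 7, doctor 8} is {shift A, shift B, shift C, shift E, shift F, shift G}, which has 6 elements.
Since |N(S)| = 6 < |S| = 7, Hall's condition fails for this subset.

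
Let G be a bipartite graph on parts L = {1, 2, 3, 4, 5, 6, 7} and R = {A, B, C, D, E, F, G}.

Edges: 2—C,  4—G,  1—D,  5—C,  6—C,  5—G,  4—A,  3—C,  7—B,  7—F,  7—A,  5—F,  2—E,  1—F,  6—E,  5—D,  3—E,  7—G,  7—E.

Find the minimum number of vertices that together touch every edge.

A maximum matching has 6 edges (e.g. 1–D, 2–C, 3–E, 4–A, 5–F, 7–G).
By König's theorem the minimum vertex cover has the same size. One such cover is {1, 4, 5, 7, C, E}.

6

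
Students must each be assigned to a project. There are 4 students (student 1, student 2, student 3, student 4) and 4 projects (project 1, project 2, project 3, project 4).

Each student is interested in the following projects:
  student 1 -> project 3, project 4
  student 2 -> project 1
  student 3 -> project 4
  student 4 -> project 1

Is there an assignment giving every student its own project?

The set {student 2, student 4} has only 1 neighbour ({project 1}), so by Hall's theorem at most 3 of the 4 students can be matched.
Hence no matching covers every student.

No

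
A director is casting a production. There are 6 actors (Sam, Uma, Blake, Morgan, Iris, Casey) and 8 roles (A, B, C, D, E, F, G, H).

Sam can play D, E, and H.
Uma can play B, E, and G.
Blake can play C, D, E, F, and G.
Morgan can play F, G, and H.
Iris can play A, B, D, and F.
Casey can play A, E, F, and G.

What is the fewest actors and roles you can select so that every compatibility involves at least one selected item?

6

The 6 edges Sam–H, Uma–B, Blake–D, Morgan–G, Iris–F, Casey–E form a matching, so any vertex cover needs at least 6 vertices (one per matched edge).
Conversely {Sam, Uma, Blake, Morgan, Iris, Casey} meets every edge and has exactly 6 vertices, so 6 is optimal.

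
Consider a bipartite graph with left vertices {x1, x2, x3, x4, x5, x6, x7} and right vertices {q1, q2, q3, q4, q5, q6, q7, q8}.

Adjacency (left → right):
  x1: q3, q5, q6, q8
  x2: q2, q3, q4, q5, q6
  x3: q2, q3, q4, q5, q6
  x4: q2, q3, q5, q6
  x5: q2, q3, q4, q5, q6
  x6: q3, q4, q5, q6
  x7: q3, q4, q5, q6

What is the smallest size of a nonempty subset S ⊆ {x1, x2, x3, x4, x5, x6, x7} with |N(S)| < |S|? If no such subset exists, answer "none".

6

Take S = {x2, x3, x4, x5, x6, x7}. Its neighbourhood is {q2, q3, q4, q5, q6}, so |N(S)| = 5 < |S| = 6.
Every subset of size less than 6 has at least as many neighbours as members, so 6 is the minimum.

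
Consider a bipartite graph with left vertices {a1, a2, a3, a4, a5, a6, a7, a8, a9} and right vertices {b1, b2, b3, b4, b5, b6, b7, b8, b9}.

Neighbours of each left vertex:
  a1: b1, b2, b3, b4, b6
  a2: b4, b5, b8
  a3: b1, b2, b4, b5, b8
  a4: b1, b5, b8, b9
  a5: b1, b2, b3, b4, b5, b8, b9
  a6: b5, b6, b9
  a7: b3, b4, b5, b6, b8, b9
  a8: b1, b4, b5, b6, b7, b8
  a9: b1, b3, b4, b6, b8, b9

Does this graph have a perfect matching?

Yes

A valid assignment of size 9: a1-b6, a2-b4, a3-b2, a4-b9, a5-b3, a6-b5, a7-b8, a8-b7, a9-b1.
Every left vertex is matched, so this is a perfect matching.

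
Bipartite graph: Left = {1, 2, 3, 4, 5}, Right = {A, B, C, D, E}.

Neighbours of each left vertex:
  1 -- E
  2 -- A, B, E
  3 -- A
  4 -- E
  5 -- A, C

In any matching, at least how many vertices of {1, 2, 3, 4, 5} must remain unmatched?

1

One maximum matching: 1-E, 2-B, 3-A, 5-C.
The set {1, 4} has only 1 neighbour ({E}), so by Hall's theorem at most 4 of the 5 left vertices can be matched.
That matches 4 of the 5, leaving 1 unmatched; no matching can do better.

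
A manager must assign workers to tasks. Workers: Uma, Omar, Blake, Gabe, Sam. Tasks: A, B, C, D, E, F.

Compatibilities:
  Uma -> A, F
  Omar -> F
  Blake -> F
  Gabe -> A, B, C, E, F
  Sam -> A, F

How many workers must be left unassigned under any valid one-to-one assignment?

2

For example, pair Uma→A, Omar→F, Gabe→E.
The set {Uma, Omar, Blake, Sam} has only 2 neighbours ({A, F}), so by Hall's theorem at most 3 of the 5 workers can be matched.
That matches 3 of the 5, leaving 2 unmatched; no matching can do better.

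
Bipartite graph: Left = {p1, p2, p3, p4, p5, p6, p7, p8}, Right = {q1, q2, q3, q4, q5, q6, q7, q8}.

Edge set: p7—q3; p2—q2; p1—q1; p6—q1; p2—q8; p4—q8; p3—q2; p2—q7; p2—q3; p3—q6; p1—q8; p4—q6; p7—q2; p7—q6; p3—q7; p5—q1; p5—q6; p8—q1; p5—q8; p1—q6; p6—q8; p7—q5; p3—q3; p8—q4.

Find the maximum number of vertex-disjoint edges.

For example, pair p1–q1, p2–q3, p3–q7, p4–q8, p5–q6, p7–q2, p8–q4.
The set {p1, p4, p5, p6} has only 3 neighbours ({q1, q6, q8}), so by Hall's theorem at most 7 of the 8 left vertices can be matched.

7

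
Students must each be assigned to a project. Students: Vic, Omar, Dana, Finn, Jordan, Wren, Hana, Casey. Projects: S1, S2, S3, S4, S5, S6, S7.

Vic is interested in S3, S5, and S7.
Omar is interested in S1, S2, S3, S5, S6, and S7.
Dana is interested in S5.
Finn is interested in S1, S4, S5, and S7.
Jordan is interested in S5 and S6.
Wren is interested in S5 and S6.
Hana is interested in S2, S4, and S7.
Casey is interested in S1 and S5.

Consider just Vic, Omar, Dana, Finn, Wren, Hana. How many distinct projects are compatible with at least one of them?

7

The union of neighbours of {Vic, Omar, Dana, Finn, Wren, Hana} is {S1, S2, S3, S4, S5, S6, S7}, which has 7 elements.
Since |N(S)| = 7 ≥ |S| = 6, Hall's condition holds for this subset.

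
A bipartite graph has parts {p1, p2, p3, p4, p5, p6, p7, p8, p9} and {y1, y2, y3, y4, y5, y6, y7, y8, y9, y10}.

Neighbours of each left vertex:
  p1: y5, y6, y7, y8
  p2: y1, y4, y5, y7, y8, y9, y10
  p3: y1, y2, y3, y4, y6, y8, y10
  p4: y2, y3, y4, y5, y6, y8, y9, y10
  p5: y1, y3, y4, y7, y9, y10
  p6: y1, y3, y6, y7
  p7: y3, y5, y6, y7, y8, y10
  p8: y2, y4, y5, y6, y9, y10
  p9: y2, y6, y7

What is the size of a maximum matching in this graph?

A valid assignment of size 9: p1→y8, p2→y5, p3→y3, p4→y9, p5→y10, p6→y1, p7→y6, p8→y4, p9→y7.
All 9 left vertices are matched, so no larger matching exists.

9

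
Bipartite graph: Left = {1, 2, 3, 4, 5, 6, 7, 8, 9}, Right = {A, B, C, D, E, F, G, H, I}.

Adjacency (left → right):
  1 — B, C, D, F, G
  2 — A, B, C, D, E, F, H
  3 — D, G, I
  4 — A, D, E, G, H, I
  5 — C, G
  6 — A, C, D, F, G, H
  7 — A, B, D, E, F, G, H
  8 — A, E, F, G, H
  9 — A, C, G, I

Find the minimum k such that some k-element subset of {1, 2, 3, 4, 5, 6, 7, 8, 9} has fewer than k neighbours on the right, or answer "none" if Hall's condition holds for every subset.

A matching saturating every left vertex exists, for instance 1→B, 2→H, 3→I, 4→D, 5→C, 6→F, 7→E, 8→A, 9→G.
By Hall's marriage theorem, this means |N(S)| ≥ |S| for every subset S, so no violating subset exists.

none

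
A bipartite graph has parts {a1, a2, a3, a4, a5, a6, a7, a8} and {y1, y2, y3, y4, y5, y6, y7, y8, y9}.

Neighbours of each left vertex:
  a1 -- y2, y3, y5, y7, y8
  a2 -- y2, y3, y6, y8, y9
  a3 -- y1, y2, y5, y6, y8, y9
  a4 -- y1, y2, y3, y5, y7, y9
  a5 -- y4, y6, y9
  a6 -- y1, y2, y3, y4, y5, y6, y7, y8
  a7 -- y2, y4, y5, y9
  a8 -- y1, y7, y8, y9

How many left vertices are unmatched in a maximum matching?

0

For example, pair a1→y3, a2→y9, a3→y6, a4→y2, a5→y4, a6→y7, a7→y5, a8→y1.
This saturates every left vertex, so 8 is the maximum.
That matches 8 of the 8, leaving 0 unmatched; no matching can do better.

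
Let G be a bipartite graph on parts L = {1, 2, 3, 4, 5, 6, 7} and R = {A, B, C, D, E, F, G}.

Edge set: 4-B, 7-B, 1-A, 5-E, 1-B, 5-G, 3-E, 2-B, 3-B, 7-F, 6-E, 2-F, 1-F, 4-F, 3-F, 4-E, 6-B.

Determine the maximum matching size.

5

For example, pair 1→A, 2→F, 3→E, 4→B, 5→G.
The set {2, 3, 4, 6, 7} has only 3 neighbours ({B, E, F}), so by Hall's theorem at most 5 of the 7 left vertices can be matched.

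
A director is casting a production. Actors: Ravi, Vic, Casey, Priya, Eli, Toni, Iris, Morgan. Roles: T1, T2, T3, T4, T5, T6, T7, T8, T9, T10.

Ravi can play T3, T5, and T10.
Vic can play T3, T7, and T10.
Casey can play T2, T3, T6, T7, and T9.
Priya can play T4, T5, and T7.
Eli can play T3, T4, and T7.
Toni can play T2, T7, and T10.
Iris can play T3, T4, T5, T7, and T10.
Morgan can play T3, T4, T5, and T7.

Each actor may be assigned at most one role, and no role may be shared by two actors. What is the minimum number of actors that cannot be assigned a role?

1

One maximum matching: Ravi→T5, Vic→T3, Casey→T6, Priya→T7, Eli→T4, Toni→T2, Iris→T10.
The set {Ravi, Vic, Priya, Eli, Iris, Morgan} has only 5 neighbours ({T10, T3, T4, T5, T7}), so by Hall's theorem at most 7 of the 8 actors can be matched.
That matches 7 of the 8, leaving 1 unmatched; no matching can do better.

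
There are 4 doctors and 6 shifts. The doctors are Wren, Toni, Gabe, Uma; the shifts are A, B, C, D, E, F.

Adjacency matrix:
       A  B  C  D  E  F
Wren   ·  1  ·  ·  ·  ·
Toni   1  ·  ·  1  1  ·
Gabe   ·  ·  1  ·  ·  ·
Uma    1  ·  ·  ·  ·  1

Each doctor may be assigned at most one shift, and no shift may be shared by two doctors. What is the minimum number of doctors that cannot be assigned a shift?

0

For example, pair Wren–B, Toni–E, Gabe–C, Uma–F.
This saturates every doctor, so 4 is the maximum.
That matches 4 of the 4, leaving 0 unmatched; no matching can do better.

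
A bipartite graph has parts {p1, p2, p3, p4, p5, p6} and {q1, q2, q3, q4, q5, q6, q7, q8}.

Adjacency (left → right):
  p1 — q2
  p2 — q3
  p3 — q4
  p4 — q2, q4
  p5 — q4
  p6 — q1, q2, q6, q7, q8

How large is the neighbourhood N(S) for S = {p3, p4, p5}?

The union of neighbours of {p3, p4, p5} is {q2, q4}, which has 2 elements.
Since |N(S)| = 2 < |S| = 3, Hall's condition fails for this subset.

2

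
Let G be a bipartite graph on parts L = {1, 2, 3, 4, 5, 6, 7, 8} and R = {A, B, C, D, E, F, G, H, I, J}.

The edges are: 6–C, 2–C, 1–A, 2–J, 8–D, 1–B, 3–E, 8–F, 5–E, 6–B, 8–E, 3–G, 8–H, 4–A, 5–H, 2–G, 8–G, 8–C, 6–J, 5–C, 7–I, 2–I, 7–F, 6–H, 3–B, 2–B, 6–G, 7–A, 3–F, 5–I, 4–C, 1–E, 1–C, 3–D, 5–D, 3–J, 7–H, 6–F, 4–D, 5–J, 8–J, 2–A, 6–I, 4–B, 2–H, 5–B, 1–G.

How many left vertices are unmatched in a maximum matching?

0

A valid assignment of size 8: 1-A, 2-H, 3-B, 4-C, 5-E, 6-G, 7-I, 8-J.
This saturates every left vertex, so 8 is the maximum.
That matches 8 of the 8, leaving 0 unmatched; no matching can do better.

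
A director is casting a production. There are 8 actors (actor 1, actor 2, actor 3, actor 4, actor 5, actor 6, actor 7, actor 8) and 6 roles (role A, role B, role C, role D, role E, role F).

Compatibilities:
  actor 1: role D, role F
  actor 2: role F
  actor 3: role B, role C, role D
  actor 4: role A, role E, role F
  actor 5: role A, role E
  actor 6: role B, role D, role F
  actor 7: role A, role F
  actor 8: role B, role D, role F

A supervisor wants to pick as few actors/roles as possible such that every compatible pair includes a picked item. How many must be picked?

The 6 edges actor 1–role D, actor 2–role F, actor 3–role C, actor 4–role A, actor 5–role E, actor 6–role B form a matching, so any vertex cover needs at least 6 vertices (one per matched edge).
Conversely {actor 3, role A, role B, role D, role E, role F} meets every edge and has exactly 6 vertices, so 6 is optimal.

6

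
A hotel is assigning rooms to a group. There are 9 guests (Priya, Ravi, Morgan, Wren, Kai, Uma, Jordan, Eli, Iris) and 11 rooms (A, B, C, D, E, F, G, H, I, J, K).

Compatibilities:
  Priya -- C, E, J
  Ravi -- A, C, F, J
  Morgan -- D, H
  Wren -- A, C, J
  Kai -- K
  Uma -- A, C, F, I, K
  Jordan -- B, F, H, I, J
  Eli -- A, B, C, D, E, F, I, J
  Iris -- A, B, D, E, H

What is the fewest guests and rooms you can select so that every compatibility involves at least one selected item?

9

A maximum matching has 9 edges (e.g. Priya–E, Ravi–J, Morgan–D, Wren–C, Kai–K, Uma–F, Jordan–H, Eli–B, Iris–A).
By König's theorem the minimum vertex cover has the same size. One such cover is {Priya, Ravi, Morgan, Wren, Kai, Uma, Jordan, Eli, Iris}.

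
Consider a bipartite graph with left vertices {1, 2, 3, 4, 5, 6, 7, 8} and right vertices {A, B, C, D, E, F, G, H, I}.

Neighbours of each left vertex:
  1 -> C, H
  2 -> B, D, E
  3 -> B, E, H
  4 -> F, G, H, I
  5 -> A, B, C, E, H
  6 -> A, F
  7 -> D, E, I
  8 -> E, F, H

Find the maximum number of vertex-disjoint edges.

8

A valid assignment of size 8: 1-C, 2-E, 3-B, 4-G, 5-A, 6-F, 7-D, 8-H.
All 8 left vertices are matched, so no larger matching exists.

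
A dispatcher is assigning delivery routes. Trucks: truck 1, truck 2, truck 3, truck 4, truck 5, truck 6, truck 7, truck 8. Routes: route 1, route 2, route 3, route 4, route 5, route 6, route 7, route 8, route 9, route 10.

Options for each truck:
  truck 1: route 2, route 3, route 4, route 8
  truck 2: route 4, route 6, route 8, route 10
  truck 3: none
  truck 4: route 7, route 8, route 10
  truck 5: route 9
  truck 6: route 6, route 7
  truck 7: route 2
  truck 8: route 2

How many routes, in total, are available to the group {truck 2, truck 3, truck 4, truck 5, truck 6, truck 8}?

7

The union of neighbours of {truck 2, truck 3, truck 4, truck 5, truck 6, truck 8} is {route 2, route 4, route 6, route 7, route 8, route 9, route 10}, which has 7 elements.
Since |N(S)| = 7 ≥ |S| = 6, Hall's condition holds for this subset.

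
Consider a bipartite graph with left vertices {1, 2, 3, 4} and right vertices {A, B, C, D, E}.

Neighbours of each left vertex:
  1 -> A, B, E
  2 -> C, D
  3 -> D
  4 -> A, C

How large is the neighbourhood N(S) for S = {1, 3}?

The union of neighbours of {1, 3} is {A, B, D, E}, which has 4 elements.
Since |N(S)| = 4 ≥ |S| = 2, Hall's condition holds for this subset.

4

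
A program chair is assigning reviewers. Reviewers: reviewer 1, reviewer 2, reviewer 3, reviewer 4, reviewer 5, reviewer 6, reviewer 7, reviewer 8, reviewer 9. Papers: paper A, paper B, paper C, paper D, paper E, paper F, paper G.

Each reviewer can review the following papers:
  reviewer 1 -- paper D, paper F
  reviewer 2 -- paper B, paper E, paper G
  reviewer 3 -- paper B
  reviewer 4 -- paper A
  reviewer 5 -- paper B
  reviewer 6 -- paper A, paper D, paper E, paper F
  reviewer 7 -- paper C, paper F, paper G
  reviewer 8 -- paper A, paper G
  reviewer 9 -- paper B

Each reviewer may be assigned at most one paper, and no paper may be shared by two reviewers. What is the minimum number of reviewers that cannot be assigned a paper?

2

For example, pair reviewer 1→paper F, reviewer 2→paper E, reviewer 3→paper B, reviewer 4→paper A, reviewer 6→paper D, reviewer 7→paper C, reviewer 8→paper G.
The set {reviewer 3, reviewer 5, reviewer 9} has only 1 neighbour ({paper B}), so by Hall's theorem at most 7 of the 9 reviewers can be matched.
That matches 7 of the 9, leaving 2 unmatched; no matching can do better.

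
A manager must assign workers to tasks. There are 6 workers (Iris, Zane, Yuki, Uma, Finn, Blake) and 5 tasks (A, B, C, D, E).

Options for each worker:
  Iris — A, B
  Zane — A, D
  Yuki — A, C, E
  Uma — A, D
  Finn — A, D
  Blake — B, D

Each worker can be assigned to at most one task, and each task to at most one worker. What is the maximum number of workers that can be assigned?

4

For example, pair Iris→B, Zane→A, Yuki→E, Uma→D.
The set {Iris, Zane, Uma, Finn, Blake} has only 3 neighbours ({A, B, D}), so by Hall's theorem at most 4 of the 6 workers can be matched.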